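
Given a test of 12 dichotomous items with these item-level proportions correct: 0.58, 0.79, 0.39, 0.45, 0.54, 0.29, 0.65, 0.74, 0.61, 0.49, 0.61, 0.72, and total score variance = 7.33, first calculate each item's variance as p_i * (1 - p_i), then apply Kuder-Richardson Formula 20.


For each item, compute p_i * q_i:
  Item 1: 0.58 * 0.42 = 0.2436
  Item 2: 0.79 * 0.21 = 0.1659
  Item 3: 0.39 * 0.61 = 0.2379
  Item 4: 0.45 * 0.55 = 0.2475
  Item 5: 0.54 * 0.46 = 0.2484
  Item 6: 0.29 * 0.71 = 0.2059
  Item 7: 0.65 * 0.35 = 0.2275
  Item 8: 0.74 * 0.26 = 0.1924
  Item 9: 0.61 * 0.39 = 0.2379
  Item 10: 0.49 * 0.51 = 0.2499
  Item 11: 0.61 * 0.39 = 0.2379
  Item 12: 0.72 * 0.28 = 0.2016
Sum(p_i * q_i) = 0.2436 + 0.1659 + 0.2379 + 0.2475 + 0.2484 + 0.2059 + 0.2275 + 0.1924 + 0.2379 + 0.2499 + 0.2379 + 0.2016 = 2.6964
KR-20 = (k/(k-1)) * (1 - Sum(p_i*q_i) / Var_total)
= (12/11) * (1 - 2.6964/7.33)
= 1.0909 * 0.6321
KR-20 = 0.6896

0.6896


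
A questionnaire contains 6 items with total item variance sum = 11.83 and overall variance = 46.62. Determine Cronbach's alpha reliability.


alpha = (k/(k-1)) * (1 - sum(si^2)/s_total^2)
= (6/5) * (1 - 11.83/46.62)
alpha = 0.8955

0.8955


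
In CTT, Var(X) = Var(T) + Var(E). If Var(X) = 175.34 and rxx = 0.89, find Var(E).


var_true = rxx * var_obs = 0.89 * 175.34 = 156.0526
var_error = var_obs - var_true
var_error = 175.34 - 156.0526
var_error = 19.2874

19.2874


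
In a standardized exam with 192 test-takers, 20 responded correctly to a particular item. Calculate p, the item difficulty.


Item difficulty p = number correct / total examinees
p = 20 / 192
p = 0.1042

0.1042


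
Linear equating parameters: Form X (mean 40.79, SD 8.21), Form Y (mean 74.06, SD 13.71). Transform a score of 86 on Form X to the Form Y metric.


slope = SD_Y / SD_X = 13.71 / 8.21 ~ 1.6699
intercept = mean_Y - slope * mean_X = 74.06 - (13.71 / 8.21) * 40.79 ~ 5.9442
Y = slope * X + intercept. To avoid rounding drift from the rounded slope/intercept, evaluate the equivalent form Y = mean_Y + SD_Y * (X - mean_X) / SD_X at full precision:
Y = 74.06 + 13.71 * (86 - 40.79) / 8.21
Y = 74.06 + 13.71 * 45.21 / 8.21
Y = 74.06 + 619.8291 / 8.21
Y = 74.06 + 75.4968
Y = 149.5568

149.5568


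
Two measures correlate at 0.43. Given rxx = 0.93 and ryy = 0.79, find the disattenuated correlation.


r_corrected = rxy / sqrt(rxx * ryy)
= 0.43 / sqrt(0.93 * 0.79)
= 0.43 / sqrt(0.7347)
= 0.43 / 0.857146
r_corrected = 0.5017

0.5017


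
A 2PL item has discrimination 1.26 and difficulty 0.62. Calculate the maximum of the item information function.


For 2PL, max info at theta = b = 0.62
I_max = a^2 / 4 = 1.26^2 / 4
= 1.5876 / 4
I_max = 0.3969

0.3969


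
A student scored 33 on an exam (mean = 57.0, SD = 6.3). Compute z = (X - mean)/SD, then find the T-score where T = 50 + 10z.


z = (X - mean) / SD = (33 - 57.0) / 6.3
z = -24.0 / 6.3
z = -3.8095
T-score = T = 50 + 10z
Carry z at full precision (z = -24.0 / 6.3) into the conversion:
T-score = 50 + 10 * (-24.0 / 6.3) = 50 + -240 / 6.3
T-score = 50 + -38.0952
T-score = 11.9048

11.9048


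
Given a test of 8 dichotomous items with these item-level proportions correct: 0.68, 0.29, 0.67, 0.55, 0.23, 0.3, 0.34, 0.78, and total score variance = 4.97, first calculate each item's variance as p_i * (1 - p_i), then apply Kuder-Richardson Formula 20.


For each item, compute p_i * q_i:
  Item 1: 0.68 * 0.32 = 0.2176
  Item 2: 0.29 * 0.71 = 0.2059
  Item 3: 0.67 * 0.33 = 0.2211
  Item 4: 0.55 * 0.45 = 0.2475
  Item 5: 0.23 * 0.77 = 0.1771
  Item 6: 0.3 * 0.7 = 0.21
  Item 7: 0.34 * 0.66 = 0.2244
  Item 8: 0.78 * 0.22 = 0.1716
Sum(p_i * q_i) = 0.2176 + 0.2059 + 0.2211 + 0.2475 + 0.1771 + 0.21 + 0.2244 + 0.1716 = 1.6752
KR-20 = (k/(k-1)) * (1 - Sum(p_i*q_i) / Var_total)
= (8/7) * (1 - 1.6752/4.97)
= 1.1429 * 0.6629
KR-20 = 0.7576

0.7576


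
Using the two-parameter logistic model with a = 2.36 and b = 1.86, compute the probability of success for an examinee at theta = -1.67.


a*(theta - b) = 2.36 * (-1.67 - 1.86) = -8.3308
exp(--8.3308) = 4149.736
P = 1 / (1 + 4149.736)
P = 0.0002

0.0002


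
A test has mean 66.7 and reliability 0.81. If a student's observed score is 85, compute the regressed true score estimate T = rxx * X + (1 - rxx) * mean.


T_est = rxx * X + (1 - rxx) * mean
T_est = 0.81 * 85 + 0.19 * 66.7
T_est = 68.85 + 12.673
T_est = 81.523

81.523


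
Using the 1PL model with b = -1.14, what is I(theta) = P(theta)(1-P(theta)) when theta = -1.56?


P = 1/(1+exp(-(-1.56--1.14))) = 0.3965
I = P*(1-P) = 0.3965 * 0.6035
I = 0.2393

0.2393


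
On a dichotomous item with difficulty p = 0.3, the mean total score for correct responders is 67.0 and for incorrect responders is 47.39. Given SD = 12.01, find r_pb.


q = 1 - p = 0.7
rpb = ((M1 - M0) / SD) * sqrt(p * q)
rpb = ((67.0 - 47.39) / 12.01) * sqrt(0.3 * 0.7)
rpb = 0.7482

0.7482


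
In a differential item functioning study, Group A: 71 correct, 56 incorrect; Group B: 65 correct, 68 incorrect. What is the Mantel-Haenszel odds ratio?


Odds_A = 71/56 = 1.2679
Odds_B = 65/68 = 0.9559
OR = Odds_A / Odds_B = 1.2679 / 0.9559
Exactly, OR = (71 * 68) / (56 * 65) = 4828 / 3640
OR = 1.3264

1.3264


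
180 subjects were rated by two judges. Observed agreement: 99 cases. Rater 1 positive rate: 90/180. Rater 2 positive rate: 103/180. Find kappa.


P_o = 99/180 = 0.55
P_e = (90*103 + 90*77) / 32400 = 0.5
kappa = (P_o - P_e) / (1 - P_e)
kappa = (0.55 - 0.5) / (1 - 0.5)
kappa = 0.1

0.1


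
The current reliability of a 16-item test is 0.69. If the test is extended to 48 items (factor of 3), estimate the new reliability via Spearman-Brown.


r_new = (n * rxx) / (1 + (n-1) * rxx)
r_new = (3 * 0.69) / (1 + 2 * 0.69)
r_new = 2.07 / 2.38
r_new = 0.8697

0.8697


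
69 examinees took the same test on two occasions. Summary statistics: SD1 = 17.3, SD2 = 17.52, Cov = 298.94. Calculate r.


r = cov(X,Y) / (SD_X * SD_Y)
r = 298.94 / (17.3 * 17.52)
r = 298.94 / 303.096
r = 0.9863

0.9863


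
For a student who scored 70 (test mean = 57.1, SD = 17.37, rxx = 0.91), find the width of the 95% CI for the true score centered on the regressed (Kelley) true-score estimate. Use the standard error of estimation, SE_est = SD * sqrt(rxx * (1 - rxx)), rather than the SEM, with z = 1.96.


True score estimate = 0.91*70 + 0.09*57.1 = 68.839
SE_est = SD * sqrt(rxx * (1 - rxx)) = 17.37 * sqrt(0.91 * 0.09) = 17.37 * sqrt(0.0819) = 4.970977
CI = T_est +/- z * SE_est, so width = 2 * z * SE_est = 2 * 1.96 * 4.970977
Width = 19.4862

19.4862


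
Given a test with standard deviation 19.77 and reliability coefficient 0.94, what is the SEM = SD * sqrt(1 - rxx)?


SEM = SD * sqrt(1 - rxx)
SEM = 19.77 * sqrt(1 - 0.94)
SEM = 19.77 * sqrt(0.06) = 19.77 * 0.244949
SEM = 4.8426

4.8426


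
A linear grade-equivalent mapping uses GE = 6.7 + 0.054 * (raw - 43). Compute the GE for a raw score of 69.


raw - median = 69 - 43 = 26
slope * diff = 0.054 * 26 = 1.404
GE = 6.7 + 1.404
GE = 8.104

8.104


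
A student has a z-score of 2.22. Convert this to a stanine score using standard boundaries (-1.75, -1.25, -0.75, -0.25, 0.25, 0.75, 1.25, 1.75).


Stanine boundaries: [-1.75, -1.25, -0.75, -0.25, 0.25, 0.75, 1.25, 1.75]
z = 2.22
Check each boundary:
  z >= -1.75 -> could be stanine 2
  z >= -1.25 -> could be stanine 3
  z >= -0.75 -> could be stanine 4
  z >= -0.25 -> could be stanine 5
  z >= 0.25 -> could be stanine 6
  z >= 0.75 -> could be stanine 7
  z >= 1.25 -> could be stanine 8
  z >= 1.75 -> could be stanine 9
Highest qualifying boundary gives stanine = 9

9


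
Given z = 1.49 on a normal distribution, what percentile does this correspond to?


CDF(z) = 0.5 * (1 + erf(z/sqrt(2)))
erf(1.0536) = 0.8638
CDF = 0.9319
Percentile rank = 0.9319 * 100 = 93.19

93.19


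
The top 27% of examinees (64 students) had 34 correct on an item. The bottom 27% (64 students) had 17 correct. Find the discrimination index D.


p_upper = 34/64 = 0.5312
p_lower = 17/64 = 0.2656
D = 0.5312 - 0.2656 = 0.2656

0.2656


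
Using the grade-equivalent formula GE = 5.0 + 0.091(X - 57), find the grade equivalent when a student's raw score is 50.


raw - median = 50 - 57 = -7
slope * diff = 0.091 * -7 = -0.637
GE = 5.0 + -0.637
GE = 4.363

4.363


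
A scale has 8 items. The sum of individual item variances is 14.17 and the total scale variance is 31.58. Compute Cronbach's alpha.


alpha = (k/(k-1)) * (1 - sum(si^2)/s_total^2)
= (8/7) * (1 - 14.17/31.58)
alpha = 0.6301

0.6301


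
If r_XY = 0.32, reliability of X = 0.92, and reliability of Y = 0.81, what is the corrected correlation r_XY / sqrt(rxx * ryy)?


r_corrected = rxy / sqrt(rxx * ryy)
= 0.32 / sqrt(0.92 * 0.81)
= 0.32 / sqrt(0.7452)
= 0.32 / 0.86325
r_corrected = 0.3707

0.3707


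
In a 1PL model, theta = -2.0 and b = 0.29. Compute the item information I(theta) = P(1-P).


P = 1/(1+exp(-(-2.0-0.29))) = 0.092
I = P*(1-P) = 0.092 * 0.908
I = 0.0835

0.0835


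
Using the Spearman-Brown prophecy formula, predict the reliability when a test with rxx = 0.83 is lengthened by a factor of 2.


r_new = (n * rxx) / (1 + (n-1) * rxx)
r_new = (2 * 0.83) / (1 + 1 * 0.83)
r_new = 1.66 / 1.83
r_new = 0.9071

0.9071


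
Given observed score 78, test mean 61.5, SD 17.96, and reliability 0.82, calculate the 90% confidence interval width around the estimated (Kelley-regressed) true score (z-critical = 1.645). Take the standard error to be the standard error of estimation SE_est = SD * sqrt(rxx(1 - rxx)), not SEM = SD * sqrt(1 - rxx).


True score estimate = 0.82*78 + 0.18*61.5 = 75.03
SE_est = SD * sqrt(rxx * (1 - rxx)) = 17.96 * sqrt(0.82 * 0.18) = 17.96 * sqrt(0.1476) = 6.900007
CI = T_est +/- z * SE_est, so width = 2 * z * SE_est = 2 * 1.645 * 6.900007
Width = 22.701

22.701


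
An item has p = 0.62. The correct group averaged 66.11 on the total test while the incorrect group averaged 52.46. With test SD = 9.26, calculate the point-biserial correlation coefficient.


q = 1 - p = 0.38
rpb = ((M1 - M0) / SD) * sqrt(p * q)
rpb = ((66.11 - 52.46) / 9.26) * sqrt(0.62 * 0.38)
rpb = 0.7155

0.7155


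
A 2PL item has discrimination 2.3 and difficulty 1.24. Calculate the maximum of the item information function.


For 2PL, max info at theta = b = 1.24
I_max = a^2 / 4 = 2.3^2 / 4
= 5.29 / 4
I_max = 1.3225

1.3225


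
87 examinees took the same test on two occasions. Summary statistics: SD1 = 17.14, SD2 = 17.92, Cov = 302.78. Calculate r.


r = cov(X,Y) / (SD_X * SD_Y)
r = 302.78 / (17.14 * 17.92)
r = 302.78 / 307.1488
r = 0.9858

0.9858


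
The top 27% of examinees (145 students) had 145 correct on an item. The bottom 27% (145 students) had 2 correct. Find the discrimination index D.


p_upper = 145/145 = 1.0
p_lower = 2/145 = 0.0138
D = 1.0 - 0.0138 = 0.9862

0.9862


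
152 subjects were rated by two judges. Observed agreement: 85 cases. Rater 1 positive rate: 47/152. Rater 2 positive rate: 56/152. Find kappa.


P_o = 85/152 = 0.559211
P_e = (47*56 + 105*96) / 23104 = 0.550208
kappa = (P_o - P_e) / (1 - P_e)
kappa = (0.559211 - 0.550208) / (1 - 0.550208)
kappa = 0.02

0.02


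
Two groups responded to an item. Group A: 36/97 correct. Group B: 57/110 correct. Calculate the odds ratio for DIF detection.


Odds_A = 36/61 = 0.5902
Odds_B = 57/53 = 1.0755
OR = Odds_A / Odds_B = 0.5902 / 1.0755
Exactly, OR = (36 * 53) / (61 * 57) = 1908 / 3477
OR = 0.5487

0.5487


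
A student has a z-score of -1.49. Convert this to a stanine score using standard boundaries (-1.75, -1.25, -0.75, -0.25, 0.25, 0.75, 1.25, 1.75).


Stanine boundaries: [-1.75, -1.25, -0.75, -0.25, 0.25, 0.75, 1.25, 1.75]
z = -1.49
Check each boundary:
  z >= -1.75 -> could be stanine 2
  z < -1.25
  z < -0.75
  z < -0.25
  z < 0.25
  z < 0.75
  z < 1.25
  z < 1.75
Highest qualifying boundary gives stanine = 2

2


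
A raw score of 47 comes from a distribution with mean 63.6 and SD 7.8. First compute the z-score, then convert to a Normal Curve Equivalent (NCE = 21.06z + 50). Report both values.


z = (X - mean) / SD = (47 - 63.6) / 7.8
z = -16.6 / 7.8
z = -2.1282
NCE = NCE = 21.06z + 50
Carry z at full precision (z = -16.6 / 7.8) into the conversion:
NCE = 21.06 * (-16.6 / 7.8) + 50 = -349.596 / 7.8 + 50
NCE = -44.82 + 50
NCE = 5.18

5.18


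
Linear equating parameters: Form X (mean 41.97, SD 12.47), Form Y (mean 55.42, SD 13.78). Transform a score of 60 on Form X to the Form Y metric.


slope = SD_Y / SD_X = 13.78 / 12.47 ~ 1.1051
intercept = mean_Y - slope * mean_X = 55.42 - (13.78 / 12.47) * 41.97 ~ 9.041
Y = slope * X + intercept. To avoid rounding drift from the rounded slope/intercept, evaluate the equivalent form Y = mean_Y + SD_Y * (X - mean_X) / SD_X at full precision:
Y = 55.42 + 13.78 * (60 - 41.97) / 12.47
Y = 55.42 + 13.78 * 18.03 / 12.47
Y = 55.42 + 248.4534 / 12.47
Y = 55.42 + 19.9241
Y = 75.3441

75.3441


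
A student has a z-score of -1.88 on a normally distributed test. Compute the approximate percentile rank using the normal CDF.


CDF(z) = 0.5 * (1 + erf(z/sqrt(2)))
erf(-1.3294) = -0.9399
CDF = 0.0301
Percentile rank = 0.0301 * 100 = 3.01

3.01


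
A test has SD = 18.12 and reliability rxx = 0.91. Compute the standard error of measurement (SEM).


SEM = SD * sqrt(1 - rxx)
SEM = 18.12 * sqrt(1 - 0.91)
SEM = 18.12 * sqrt(0.09) = 18.12 * 0.3
SEM = 5.436

5.436


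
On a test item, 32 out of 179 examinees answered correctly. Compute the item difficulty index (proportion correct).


Item difficulty p = number correct / total examinees
p = 32 / 179
p = 0.1788

0.1788


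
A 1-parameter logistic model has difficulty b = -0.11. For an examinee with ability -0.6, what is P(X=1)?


theta - b = -0.6 - -0.11 = -0.49
exp(-(theta - b)) = exp(0.49) = 1.6323
P = 1 / (1 + 1.6323)
P = 0.3799

0.3799


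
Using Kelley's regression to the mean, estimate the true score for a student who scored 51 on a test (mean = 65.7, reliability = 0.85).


T_est = rxx * X + (1 - rxx) * mean
T_est = 0.85 * 51 + 0.15 * 65.7
T_est = 43.35 + 9.855
T_est = 53.205

53.205


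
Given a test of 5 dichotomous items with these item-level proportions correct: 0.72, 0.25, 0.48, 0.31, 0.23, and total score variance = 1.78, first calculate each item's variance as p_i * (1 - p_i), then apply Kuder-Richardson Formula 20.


For each item, compute p_i * q_i:
  Item 1: 0.72 * 0.28 = 0.2016
  Item 2: 0.25 * 0.75 = 0.1875
  Item 3: 0.48 * 0.52 = 0.2496
  Item 4: 0.31 * 0.69 = 0.2139
  Item 5: 0.23 * 0.77 = 0.1771
Sum(p_i * q_i) = 0.2016 + 0.1875 + 0.2496 + 0.2139 + 0.1771 = 1.0297
KR-20 = (k/(k-1)) * (1 - Sum(p_i*q_i) / Var_total)
= (5/4) * (1 - 1.0297/1.78)
= 1.25 * 0.4215
KR-20 = 0.5269

0.5269


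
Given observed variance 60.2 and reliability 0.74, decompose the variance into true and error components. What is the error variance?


var_true = rxx * var_obs = 0.74 * 60.2 = 44.548
var_error = var_obs - var_true
var_error = 60.2 - 44.548
var_error = 15.652

15.652


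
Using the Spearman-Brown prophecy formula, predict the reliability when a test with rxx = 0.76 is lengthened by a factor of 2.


r_new = (n * rxx) / (1 + (n-1) * rxx)
r_new = (2 * 0.76) / (1 + 1 * 0.76)
r_new = 1.52 / 1.76
r_new = 0.8636

0.8636


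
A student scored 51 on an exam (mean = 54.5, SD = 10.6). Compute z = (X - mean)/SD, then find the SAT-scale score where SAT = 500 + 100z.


z = (X - mean) / SD = (51 - 54.5) / 10.6
z = -3.5 / 10.6
z = -0.3302
SAT-scale = SAT = 500 + 100z
Carry z at full precision (z = -3.5 / 10.6) into the conversion:
SAT-scale = 500 + 100 * (-3.5 / 10.6) = 500 + -350 / 10.6
SAT-scale = 500 + -33.0189
SAT-scale = 466.9811

466.9811


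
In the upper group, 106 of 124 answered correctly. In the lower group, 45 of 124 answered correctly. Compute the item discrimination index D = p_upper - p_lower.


p_upper = 106/124 = 0.8548
p_lower = 45/124 = 0.3629
D = 0.8548 - 0.3629 = 0.4919

0.4919


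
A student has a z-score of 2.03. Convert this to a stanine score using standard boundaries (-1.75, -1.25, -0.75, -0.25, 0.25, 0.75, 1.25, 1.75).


Stanine boundaries: [-1.75, -1.25, -0.75, -0.25, 0.25, 0.75, 1.25, 1.75]
z = 2.03
Check each boundary:
  z >= -1.75 -> could be stanine 2
  z >= -1.25 -> could be stanine 3
  z >= -0.75 -> could be stanine 4
  z >= -0.25 -> could be stanine 5
  z >= 0.25 -> could be stanine 6
  z >= 0.75 -> could be stanine 7
  z >= 1.25 -> could be stanine 8
  z >= 1.75 -> could be stanine 9
Highest qualifying boundary gives stanine = 9

9


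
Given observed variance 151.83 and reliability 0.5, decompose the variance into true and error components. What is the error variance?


var_true = rxx * var_obs = 0.5 * 151.83 = 75.915
var_error = var_obs - var_true
var_error = 151.83 - 75.915
var_error = 75.915

75.915


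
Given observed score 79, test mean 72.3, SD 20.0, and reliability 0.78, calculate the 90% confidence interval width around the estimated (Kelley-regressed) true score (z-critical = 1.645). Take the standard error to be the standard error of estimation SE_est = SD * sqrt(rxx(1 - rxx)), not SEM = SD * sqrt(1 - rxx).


True score estimate = 0.78*79 + 0.22*72.3 = 77.526
SE_est = SD * sqrt(rxx * (1 - rxx)) = 20.0 * sqrt(0.78 * 0.22) = 20.0 * sqrt(0.1716) = 8.284926
CI = T_est +/- z * SE_est, so width = 2 * z * SE_est = 2 * 1.645 * 8.284926
Width = 27.2574

27.2574


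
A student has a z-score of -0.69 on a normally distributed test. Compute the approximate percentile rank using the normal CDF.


CDF(z) = 0.5 * (1 + erf(z/sqrt(2)))
erf(-0.4879) = -0.5098
CDF = 0.2451
Percentile rank = 0.2451 * 100 = 24.51

24.51


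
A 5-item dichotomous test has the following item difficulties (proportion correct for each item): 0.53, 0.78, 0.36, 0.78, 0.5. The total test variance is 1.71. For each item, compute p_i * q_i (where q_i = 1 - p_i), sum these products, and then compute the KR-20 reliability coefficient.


For each item, compute p_i * q_i:
  Item 1: 0.53 * 0.47 = 0.2491
  Item 2: 0.78 * 0.22 = 0.1716
  Item 3: 0.36 * 0.64 = 0.2304
  Item 4: 0.78 * 0.22 = 0.1716
  Item 5: 0.5 * 0.5 = 0.25
Sum(p_i * q_i) = 0.2491 + 0.1716 + 0.2304 + 0.1716 + 0.25 = 1.0727
KR-20 = (k/(k-1)) * (1 - Sum(p_i*q_i) / Var_total)
= (5/4) * (1 - 1.0727/1.71)
= 1.25 * 0.3727
KR-20 = 0.4659

0.4659


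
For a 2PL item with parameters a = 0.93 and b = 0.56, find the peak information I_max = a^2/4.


For 2PL, max info at theta = b = 0.56
I_max = a^2 / 4 = 0.93^2 / 4
= 0.8649 / 4
I_max = 0.2162

0.2162


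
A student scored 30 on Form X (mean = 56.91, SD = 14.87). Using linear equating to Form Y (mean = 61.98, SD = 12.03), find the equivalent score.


slope = SD_Y / SD_X = 12.03 / 14.87 ~ 0.809
intercept = mean_Y - slope * mean_X = 61.98 - (12.03 / 14.87) * 56.91 ~ 15.9392
Y = slope * X + intercept. To avoid rounding drift from the rounded slope/intercept, evaluate the equivalent form Y = mean_Y + SD_Y * (X - mean_X) / SD_X at full precision:
Y = 61.98 + 12.03 * (30 - 56.91) / 14.87
Y = 61.98 - 12.03 * 26.91 / 14.87
Y = 61.98 - 323.7273 / 14.87
Y = 61.98 - 21.7705
Y = 40.2095

40.2095


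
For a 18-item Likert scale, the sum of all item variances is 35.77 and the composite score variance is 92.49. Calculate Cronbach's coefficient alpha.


alpha = (k/(k-1)) * (1 - sum(si^2)/s_total^2)
= (18/17) * (1 - 35.77/92.49)
alpha = 0.6493

0.6493


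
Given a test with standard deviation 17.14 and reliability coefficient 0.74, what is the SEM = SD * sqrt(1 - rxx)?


SEM = SD * sqrt(1 - rxx)
SEM = 17.14 * sqrt(1 - 0.74)
SEM = 17.14 * sqrt(0.26) = 17.14 * 0.509902
SEM = 8.7397

8.7397


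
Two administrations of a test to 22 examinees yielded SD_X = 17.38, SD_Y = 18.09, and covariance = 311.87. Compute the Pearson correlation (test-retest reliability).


r = cov(X,Y) / (SD_X * SD_Y)
r = 311.87 / (17.38 * 18.09)
r = 311.87 / 314.4042
r = 0.9919

0.9919


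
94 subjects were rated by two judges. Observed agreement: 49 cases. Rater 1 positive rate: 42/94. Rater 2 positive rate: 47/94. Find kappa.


P_o = 49/94 = 0.521277
P_e = (42*47 + 52*47) / 8836 = 0.5
kappa = (P_o - P_e) / (1 - P_e)
kappa = (0.521277 - 0.5) / (1 - 0.5)
kappa = 0.0426

0.0426


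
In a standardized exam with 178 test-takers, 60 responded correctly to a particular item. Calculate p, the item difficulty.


Item difficulty p = number correct / total examinees
p = 60 / 178
p = 0.3371

0.3371


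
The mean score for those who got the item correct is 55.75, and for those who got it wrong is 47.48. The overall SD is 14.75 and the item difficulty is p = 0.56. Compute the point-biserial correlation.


q = 1 - p = 0.44
rpb = ((M1 - M0) / SD) * sqrt(p * q)
rpb = ((55.75 - 47.48) / 14.75) * sqrt(0.56 * 0.44)
rpb = 0.2783

0.2783


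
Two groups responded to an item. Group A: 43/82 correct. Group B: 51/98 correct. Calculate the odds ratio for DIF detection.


Odds_A = 43/39 = 1.1026
Odds_B = 51/47 = 1.0851
OR = Odds_A / Odds_B = 1.1026 / 1.0851
Exactly, OR = (43 * 47) / (39 * 51) = 2021 / 1989
OR = 1.0161

1.0161


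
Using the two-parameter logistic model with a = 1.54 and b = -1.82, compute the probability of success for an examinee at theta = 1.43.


a*(theta - b) = 1.54 * (1.43 - -1.82) = 5.005
exp(-5.005) = 0.0067
P = 1 / (1 + 0.0067)
P = 0.9933

0.9933


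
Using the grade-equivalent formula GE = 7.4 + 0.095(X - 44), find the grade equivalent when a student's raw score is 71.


raw - median = 71 - 44 = 27
slope * diff = 0.095 * 27 = 2.565
GE = 7.4 + 2.565
GE = 9.965

9.965


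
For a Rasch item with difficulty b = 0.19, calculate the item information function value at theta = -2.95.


P = 1/(1+exp(-(-2.95-0.19))) = 0.0415
I = P*(1-P) = 0.0415 * 0.9585
I = 0.0398

0.0398


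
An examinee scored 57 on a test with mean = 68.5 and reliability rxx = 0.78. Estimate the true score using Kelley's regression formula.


T_est = rxx * X + (1 - rxx) * mean
T_est = 0.78 * 57 + 0.22 * 68.5
T_est = 44.46 + 15.07
T_est = 59.53

59.53


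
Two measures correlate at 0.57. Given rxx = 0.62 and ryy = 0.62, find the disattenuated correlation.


r_corrected = rxy / sqrt(rxx * ryy)
= 0.57 / sqrt(0.62 * 0.62)
= 0.57 / sqrt(0.3844)
= 0.57 / 0.62
r_corrected = 0.9194

0.9194


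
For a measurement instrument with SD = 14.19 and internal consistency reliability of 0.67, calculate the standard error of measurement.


SEM = SD * sqrt(1 - rxx)
SEM = 14.19 * sqrt(1 - 0.67)
SEM = 14.19 * sqrt(0.33) = 14.19 * 0.574456
SEM = 8.1515

8.1515


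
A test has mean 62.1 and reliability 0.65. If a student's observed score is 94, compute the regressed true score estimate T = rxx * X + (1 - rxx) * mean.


T_est = rxx * X + (1 - rxx) * mean
T_est = 0.65 * 94 + 0.35 * 62.1
T_est = 61.1 + 21.735
T_est = 82.835

82.835


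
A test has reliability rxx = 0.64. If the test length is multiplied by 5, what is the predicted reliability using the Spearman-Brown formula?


r_new = (n * rxx) / (1 + (n-1) * rxx)
r_new = (5 * 0.64) / (1 + 4 * 0.64)
r_new = 3.2 / 3.56
r_new = 0.8989

0.8989


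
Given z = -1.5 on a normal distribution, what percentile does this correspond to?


CDF(z) = 0.5 * (1 + erf(z/sqrt(2)))
erf(-1.0607) = -0.8664
CDF = 0.0668
Percentile rank = 0.0668 * 100 = 6.68

6.68


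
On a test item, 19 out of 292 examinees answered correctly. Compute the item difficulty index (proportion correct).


Item difficulty p = number correct / total examinees
p = 19 / 292
p = 0.0651

0.0651


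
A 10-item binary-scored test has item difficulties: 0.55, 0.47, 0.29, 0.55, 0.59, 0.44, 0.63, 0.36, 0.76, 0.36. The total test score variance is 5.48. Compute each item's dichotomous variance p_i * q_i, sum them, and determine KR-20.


For each item, compute p_i * q_i:
  Item 1: 0.55 * 0.45 = 0.2475
  Item 2: 0.47 * 0.53 = 0.2491
  Item 3: 0.29 * 0.71 = 0.2059
  Item 4: 0.55 * 0.45 = 0.2475
  Item 5: 0.59 * 0.41 = 0.2419
  Item 6: 0.44 * 0.56 = 0.2464
  Item 7: 0.63 * 0.37 = 0.2331
  Item 8: 0.36 * 0.64 = 0.2304
  Item 9: 0.76 * 0.24 = 0.1824
  Item 10: 0.36 * 0.64 = 0.2304
Sum(p_i * q_i) = 0.2475 + 0.2491 + 0.2059 + 0.2475 + 0.2419 + 0.2464 + 0.2331 + 0.2304 + 0.1824 + 0.2304 = 2.3146
KR-20 = (k/(k-1)) * (1 - Sum(p_i*q_i) / Var_total)
= (10/9) * (1 - 2.3146/5.48)
= 1.1111 * 0.5776
KR-20 = 0.6418

0.6418


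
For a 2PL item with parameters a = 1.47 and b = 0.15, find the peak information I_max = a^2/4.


For 2PL, max info at theta = b = 0.15
I_max = a^2 / 4 = 1.47^2 / 4
= 2.1609 / 4
I_max = 0.5402

0.5402


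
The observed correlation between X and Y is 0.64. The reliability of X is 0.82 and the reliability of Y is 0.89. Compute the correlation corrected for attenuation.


r_corrected = rxy / sqrt(rxx * ryy)
= 0.64 / sqrt(0.82 * 0.89)
= 0.64 / sqrt(0.7298)
= 0.64 / 0.854283
r_corrected = 0.7492

0.7492


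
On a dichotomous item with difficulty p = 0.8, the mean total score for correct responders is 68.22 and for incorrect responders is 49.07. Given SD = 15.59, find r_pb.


q = 1 - p = 0.2
rpb = ((M1 - M0) / SD) * sqrt(p * q)
rpb = ((68.22 - 49.07) / 15.59) * sqrt(0.8 * 0.2)
rpb = 0.4913

0.4913


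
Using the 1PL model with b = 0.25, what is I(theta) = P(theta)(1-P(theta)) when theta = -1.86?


P = 1/(1+exp(-(-1.86-0.25))) = 0.1081
I = P*(1-P) = 0.1081 * 0.8919
I = 0.0964

0.0964


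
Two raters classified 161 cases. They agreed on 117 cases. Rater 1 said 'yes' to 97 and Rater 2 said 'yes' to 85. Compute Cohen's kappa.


P_o = 117/161 = 0.726708
P_e = (97*85 + 64*76) / 25921 = 0.505729
kappa = (P_o - P_e) / (1 - P_e)
kappa = (0.726708 - 0.505729) / (1 - 0.505729)
kappa = 0.4471

0.4471


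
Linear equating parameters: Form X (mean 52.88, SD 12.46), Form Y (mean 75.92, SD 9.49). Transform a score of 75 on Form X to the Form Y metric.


slope = SD_Y / SD_X = 9.49 / 12.46 ~ 0.7616
intercept = mean_Y - slope * mean_X = 75.92 - (9.49 / 12.46) * 52.88 ~ 35.6446
Y = slope * X + intercept. To avoid rounding drift from the rounded slope/intercept, evaluate the equivalent form Y = mean_Y + SD_Y * (X - mean_X) / SD_X at full precision:
Y = 75.92 + 9.49 * (75 - 52.88) / 12.46
Y = 75.92 + 9.49 * 22.12 / 12.46
Y = 75.92 + 209.9188 / 12.46
Y = 75.92 + 16.8474
Y = 92.7674

92.7674


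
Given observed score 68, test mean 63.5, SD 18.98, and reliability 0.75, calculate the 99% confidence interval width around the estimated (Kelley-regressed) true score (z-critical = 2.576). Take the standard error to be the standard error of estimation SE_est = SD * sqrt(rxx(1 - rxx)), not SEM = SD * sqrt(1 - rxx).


True score estimate = 0.75*68 + 0.25*63.5 = 66.875
SE_est = SD * sqrt(rxx * (1 - rxx)) = 18.98 * sqrt(0.75 * 0.25) = 18.98 * sqrt(0.1875) = 8.218581
CI = T_est +/- z * SE_est, so width = 2 * z * SE_est = 2 * 2.576 * 8.218581
Width = 42.3421

42.3421


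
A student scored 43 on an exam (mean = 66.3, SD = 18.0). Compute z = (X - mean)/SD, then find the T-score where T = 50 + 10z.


z = (X - mean) / SD = (43 - 66.3) / 18.0
z = -23.3 / 18.0
z = -1.2944
T-score = T = 50 + 10z
Carry z at full precision (z = -23.3 / 18.0) into the conversion:
T-score = 50 + 10 * (-23.3 / 18.0) = 50 + -233 / 18.0
T-score = 50 + -12.9444
T-score = 37.0556

37.0556


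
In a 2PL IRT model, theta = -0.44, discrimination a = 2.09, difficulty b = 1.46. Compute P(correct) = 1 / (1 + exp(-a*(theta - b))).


a*(theta - b) = 2.09 * (-0.44 - 1.46) = -3.971
exp(--3.971) = 53.0375
P = 1 / (1 + 53.0375)
P = 0.0185

0.0185


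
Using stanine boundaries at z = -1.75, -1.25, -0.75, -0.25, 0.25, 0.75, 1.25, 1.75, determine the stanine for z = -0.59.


Stanine boundaries: [-1.75, -1.25, -0.75, -0.25, 0.25, 0.75, 1.25, 1.75]
z = -0.59
Check each boundary:
  z >= -1.75 -> could be stanine 2
  z >= -1.25 -> could be stanine 3
  z >= -0.75 -> could be stanine 4
  z < -0.25
  z < 0.25
  z < 0.75
  z < 1.25
  z < 1.75
Highest qualifying boundary gives stanine = 4

4


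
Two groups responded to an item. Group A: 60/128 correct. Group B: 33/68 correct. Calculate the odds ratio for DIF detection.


Odds_A = 60/68 = 0.8824
Odds_B = 33/35 = 0.9429
OR = Odds_A / Odds_B = 0.8824 / 0.9429
Exactly, OR = (60 * 35) / (68 * 33) = 2100 / 2244
OR = 0.9358

0.9358


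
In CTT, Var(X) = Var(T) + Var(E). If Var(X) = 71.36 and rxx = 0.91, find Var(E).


var_true = rxx * var_obs = 0.91 * 71.36 = 64.9376
var_error = var_obs - var_true
var_error = 71.36 - 64.9376
var_error = 6.4224

6.4224


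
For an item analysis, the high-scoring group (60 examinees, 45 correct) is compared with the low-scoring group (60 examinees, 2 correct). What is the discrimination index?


p_upper = 45/60 = 0.75
p_lower = 2/60 = 0.0333
D = 0.75 - 0.0333 = 0.7167

0.7167


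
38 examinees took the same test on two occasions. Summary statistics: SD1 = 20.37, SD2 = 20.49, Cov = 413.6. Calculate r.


r = cov(X,Y) / (SD_X * SD_Y)
r = 413.6 / (20.37 * 20.49)
r = 413.6 / 417.3813
r = 0.9909

0.9909


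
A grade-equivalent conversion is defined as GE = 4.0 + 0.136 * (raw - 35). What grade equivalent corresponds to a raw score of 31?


raw - median = 31 - 35 = -4
slope * diff = 0.136 * -4 = -0.544
GE = 4.0 + -0.544
GE = 3.456

3.456


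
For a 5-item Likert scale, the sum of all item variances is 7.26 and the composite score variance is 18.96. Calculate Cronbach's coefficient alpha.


alpha = (k/(k-1)) * (1 - sum(si^2)/s_total^2)
= (5/4) * (1 - 7.26/18.96)
alpha = 0.7714

0.7714


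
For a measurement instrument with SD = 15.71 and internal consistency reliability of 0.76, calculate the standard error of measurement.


SEM = SD * sqrt(1 - rxx)
SEM = 15.71 * sqrt(1 - 0.76)
SEM = 15.71 * sqrt(0.24) = 15.71 * 0.489898
SEM = 7.6963

7.6963


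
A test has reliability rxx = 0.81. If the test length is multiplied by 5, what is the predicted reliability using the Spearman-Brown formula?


r_new = (n * rxx) / (1 + (n-1) * rxx)
r_new = (5 * 0.81) / (1 + 4 * 0.81)
r_new = 4.05 / 4.24
r_new = 0.9552

0.9552


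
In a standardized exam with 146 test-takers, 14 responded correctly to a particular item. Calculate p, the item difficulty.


Item difficulty p = number correct / total examinees
p = 14 / 146
p = 0.0959

0.0959


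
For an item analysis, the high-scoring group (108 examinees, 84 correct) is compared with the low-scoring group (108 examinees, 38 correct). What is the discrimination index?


p_upper = 84/108 = 0.7778
p_lower = 38/108 = 0.3519
D = 0.7778 - 0.3519 = 0.4259

0.4259


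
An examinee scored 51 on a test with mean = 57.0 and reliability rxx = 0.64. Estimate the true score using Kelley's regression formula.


T_est = rxx * X + (1 - rxx) * mean
T_est = 0.64 * 51 + 0.36 * 57.0
T_est = 32.64 + 20.52
T_est = 53.16

53.16


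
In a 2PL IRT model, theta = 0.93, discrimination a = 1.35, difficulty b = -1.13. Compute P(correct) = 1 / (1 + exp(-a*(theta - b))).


a*(theta - b) = 1.35 * (0.93 - -1.13) = 2.781
exp(-2.781) = 0.062
P = 1 / (1 + 0.062)
P = 0.9416

0.9416


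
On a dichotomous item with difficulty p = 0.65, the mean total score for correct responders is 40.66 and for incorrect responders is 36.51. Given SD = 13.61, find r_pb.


q = 1 - p = 0.35
rpb = ((M1 - M0) / SD) * sqrt(p * q)
rpb = ((40.66 - 36.51) / 13.61) * sqrt(0.65 * 0.35)
rpb = 0.1454

0.1454


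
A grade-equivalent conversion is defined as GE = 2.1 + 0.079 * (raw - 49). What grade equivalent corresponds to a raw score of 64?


raw - median = 64 - 49 = 15
slope * diff = 0.079 * 15 = 1.185
GE = 2.1 + 1.185
GE = 3.285

3.285


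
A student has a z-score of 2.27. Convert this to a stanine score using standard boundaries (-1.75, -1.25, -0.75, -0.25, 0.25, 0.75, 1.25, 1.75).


Stanine boundaries: [-1.75, -1.25, -0.75, -0.25, 0.25, 0.75, 1.25, 1.75]
z = 2.27
Check each boundary:
  z >= -1.75 -> could be stanine 2
  z >= -1.25 -> could be stanine 3
  z >= -0.75 -> could be stanine 4
  z >= -0.25 -> could be stanine 5
  z >= 0.25 -> could be stanine 6
  z >= 0.75 -> could be stanine 7
  z >= 1.25 -> could be stanine 8
  z >= 1.75 -> could be stanine 9
Highest qualifying boundary gives stanine = 9

9


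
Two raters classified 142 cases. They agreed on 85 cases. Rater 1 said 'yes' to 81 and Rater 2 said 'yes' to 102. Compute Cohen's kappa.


P_o = 85/142 = 0.598592
P_e = (81*102 + 61*40) / 20164 = 0.530748
kappa = (P_o - P_e) / (1 - P_e)
kappa = (0.598592 - 0.530748) / (1 - 0.530748)
kappa = 0.1446

0.1446


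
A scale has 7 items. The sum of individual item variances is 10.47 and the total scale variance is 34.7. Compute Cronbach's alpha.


alpha = (k/(k-1)) * (1 - sum(si^2)/s_total^2)
= (7/6) * (1 - 10.47/34.7)
alpha = 0.8146

0.8146


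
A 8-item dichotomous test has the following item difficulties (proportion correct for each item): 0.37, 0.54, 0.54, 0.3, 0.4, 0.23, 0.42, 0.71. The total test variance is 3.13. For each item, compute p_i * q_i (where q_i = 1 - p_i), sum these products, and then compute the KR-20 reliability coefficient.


For each item, compute p_i * q_i:
  Item 1: 0.37 * 0.63 = 0.2331
  Item 2: 0.54 * 0.46 = 0.2484
  Item 3: 0.54 * 0.46 = 0.2484
  Item 4: 0.3 * 0.7 = 0.21
  Item 5: 0.4 * 0.6 = 0.24
  Item 6: 0.23 * 0.77 = 0.1771
  Item 7: 0.42 * 0.58 = 0.2436
  Item 8: 0.71 * 0.29 = 0.2059
Sum(p_i * q_i) = 0.2331 + 0.2484 + 0.2484 + 0.21 + 0.24 + 0.1771 + 0.2436 + 0.2059 = 1.8065
KR-20 = (k/(k-1)) * (1 - Sum(p_i*q_i) / Var_total)
= (8/7) * (1 - 1.8065/3.13)
= 1.1429 * 0.4228
KR-20 = 0.4832

0.4832


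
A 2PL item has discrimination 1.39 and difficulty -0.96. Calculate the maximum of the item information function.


For 2PL, max info at theta = b = -0.96
I_max = a^2 / 4 = 1.39^2 / 4
= 1.9321 / 4
I_max = 0.483

0.483


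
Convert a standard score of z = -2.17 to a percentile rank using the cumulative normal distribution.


CDF(z) = 0.5 * (1 + erf(z/sqrt(2)))
erf(-1.5344) = -0.97
CDF = 0.015
Percentile rank = 0.015 * 100 = 1.5

1.5


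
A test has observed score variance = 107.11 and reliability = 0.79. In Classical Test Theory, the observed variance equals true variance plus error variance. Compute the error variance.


var_true = rxx * var_obs = 0.79 * 107.11 = 84.6169
var_error = var_obs - var_true
var_error = 107.11 - 84.6169
var_error = 22.4931

22.4931


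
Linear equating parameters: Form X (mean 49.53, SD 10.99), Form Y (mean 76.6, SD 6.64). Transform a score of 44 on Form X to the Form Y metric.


slope = SD_Y / SD_X = 6.64 / 10.99 ~ 0.6042
intercept = mean_Y - slope * mean_X = 76.6 - (6.64 / 10.99) * 49.53 ~ 46.6747
Y = slope * X + intercept. To avoid rounding drift from the rounded slope/intercept, evaluate the equivalent form Y = mean_Y + SD_Y * (X - mean_X) / SD_X at full precision:
Y = 76.6 + 6.64 * (44 - 49.53) / 10.99
Y = 76.6 - 6.64 * 5.53 / 10.99
Y = 76.6 - 36.7192 / 10.99
Y = 76.6 - 3.3411
Y = 73.2589

73.2589


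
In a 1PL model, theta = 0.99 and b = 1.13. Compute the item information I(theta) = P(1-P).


P = 1/(1+exp(-(0.99-1.13))) = 0.4651
I = P*(1-P) = 0.4651 * 0.5349
I = 0.2488

0.2488


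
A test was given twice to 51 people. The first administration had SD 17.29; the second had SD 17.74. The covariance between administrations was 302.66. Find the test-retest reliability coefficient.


r = cov(X,Y) / (SD_X * SD_Y)
r = 302.66 / (17.29 * 17.74)
r = 302.66 / 306.7246
r = 0.9867

0.9867


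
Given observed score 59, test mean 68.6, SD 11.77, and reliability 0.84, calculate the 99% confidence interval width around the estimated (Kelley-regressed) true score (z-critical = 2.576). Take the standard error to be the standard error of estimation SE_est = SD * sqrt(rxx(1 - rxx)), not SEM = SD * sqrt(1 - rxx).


True score estimate = 0.84*59 + 0.16*68.6 = 60.536
SE_est = SD * sqrt(rxx * (1 - rxx)) = 11.77 * sqrt(0.84 * 0.16) = 11.77 * sqrt(0.1344) = 4.314953
CI = T_est +/- z * SE_est, so width = 2 * z * SE_est = 2 * 2.576 * 4.314953
Width = 22.2306

22.2306


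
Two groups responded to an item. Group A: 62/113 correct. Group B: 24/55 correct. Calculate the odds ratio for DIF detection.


Odds_A = 62/51 = 1.2157
Odds_B = 24/31 = 0.7742
OR = Odds_A / Odds_B = 1.2157 / 0.7742
Exactly, OR = (62 * 31) / (51 * 24) = 1922 / 1224
OR = 1.5703

1.5703


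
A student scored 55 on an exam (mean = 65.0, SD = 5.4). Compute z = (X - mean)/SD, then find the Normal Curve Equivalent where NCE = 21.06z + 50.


z = (X - mean) / SD = (55 - 65.0) / 5.4
z = -10.0 / 5.4
z = -1.8519
NCE = NCE = 21.06z + 50
Carry z at full precision (z = -10.0 / 5.4) into the conversion:
NCE = 21.06 * (-10.0 / 5.4) + 50 = -210.6 / 5.4 + 50
NCE = -39.0 + 50
NCE = 11.0

11.0


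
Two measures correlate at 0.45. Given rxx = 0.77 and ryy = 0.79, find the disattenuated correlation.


r_corrected = rxy / sqrt(rxx * ryy)
= 0.45 / sqrt(0.77 * 0.79)
= 0.45 / sqrt(0.6083)
= 0.45 / 0.779936
r_corrected = 0.577

0.577


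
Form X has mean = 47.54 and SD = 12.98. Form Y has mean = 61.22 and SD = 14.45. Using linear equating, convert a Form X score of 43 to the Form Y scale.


slope = SD_Y / SD_X = 14.45 / 12.98 ~ 1.1133
intercept = mean_Y - slope * mean_X = 61.22 - (14.45 / 12.98) * 47.54 ~ 8.296
Y = slope * X + intercept. To avoid rounding drift from the rounded slope/intercept, evaluate the equivalent form Y = mean_Y + SD_Y * (X - mean_X) / SD_X at full precision:
Y = 61.22 + 14.45 * (43 - 47.54) / 12.98
Y = 61.22 - 14.45 * 4.54 / 12.98
Y = 61.22 - 65.603 / 12.98
Y = 61.22 - 5.0542
Y = 56.1658

56.1658


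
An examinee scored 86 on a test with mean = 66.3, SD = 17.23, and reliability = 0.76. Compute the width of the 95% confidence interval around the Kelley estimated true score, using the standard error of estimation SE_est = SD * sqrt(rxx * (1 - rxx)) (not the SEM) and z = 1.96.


True score estimate = 0.76*86 + 0.24*66.3 = 81.272
SE_est = SD * sqrt(rxx * (1 - rxx)) = 17.23 * sqrt(0.76 * 0.24) = 17.23 * sqrt(0.1824) = 7.358642
CI = T_est +/- z * SE_est, so width = 2 * z * SE_est = 2 * 1.96 * 7.358642
Width = 28.8459

28.8459


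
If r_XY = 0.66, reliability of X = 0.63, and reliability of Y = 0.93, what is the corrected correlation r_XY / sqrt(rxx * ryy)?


r_corrected = rxy / sqrt(rxx * ryy)
= 0.66 / sqrt(0.63 * 0.93)
= 0.66 / sqrt(0.5859)
= 0.66 / 0.765441
r_corrected = 0.8622

0.8622


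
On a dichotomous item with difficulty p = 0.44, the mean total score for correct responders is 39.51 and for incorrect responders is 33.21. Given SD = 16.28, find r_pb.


q = 1 - p = 0.56
rpb = ((M1 - M0) / SD) * sqrt(p * q)
rpb = ((39.51 - 33.21) / 16.28) * sqrt(0.44 * 0.56)
rpb = 0.1921

0.1921


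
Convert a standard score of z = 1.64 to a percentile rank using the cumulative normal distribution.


CDF(z) = 0.5 * (1 + erf(z/sqrt(2)))
erf(1.1597) = 0.899
CDF = 0.9495
Percentile rank = 0.9495 * 100 = 94.95

94.95


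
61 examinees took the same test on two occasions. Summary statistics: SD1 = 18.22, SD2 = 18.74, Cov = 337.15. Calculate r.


r = cov(X,Y) / (SD_X * SD_Y)
r = 337.15 / (18.22 * 18.74)
r = 337.15 / 341.4428
r = 0.9874

0.9874


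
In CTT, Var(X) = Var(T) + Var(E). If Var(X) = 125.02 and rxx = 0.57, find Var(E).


var_true = rxx * var_obs = 0.57 * 125.02 = 71.2614
var_error = var_obs - var_true
var_error = 125.02 - 71.2614
var_error = 53.7586

53.7586


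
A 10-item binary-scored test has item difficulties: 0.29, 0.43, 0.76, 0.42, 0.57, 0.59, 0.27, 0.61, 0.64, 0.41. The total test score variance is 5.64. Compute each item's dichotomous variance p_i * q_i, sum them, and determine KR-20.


For each item, compute p_i * q_i:
  Item 1: 0.29 * 0.71 = 0.2059
  Item 2: 0.43 * 0.57 = 0.2451
  Item 3: 0.76 * 0.24 = 0.1824
  Item 4: 0.42 * 0.58 = 0.2436
  Item 5: 0.57 * 0.43 = 0.2451
  Item 6: 0.59 * 0.41 = 0.2419
  Item 7: 0.27 * 0.73 = 0.1971
  Item 8: 0.61 * 0.39 = 0.2379
  Item 9: 0.64 * 0.36 = 0.2304
  Item 10: 0.41 * 0.59 = 0.2419
Sum(p_i * q_i) = 0.2059 + 0.2451 + 0.1824 + 0.2436 + 0.2451 + 0.2419 + 0.1971 + 0.2379 + 0.2304 + 0.2419 = 2.2713
KR-20 = (k/(k-1)) * (1 - Sum(p_i*q_i) / Var_total)
= (10/9) * (1 - 2.2713/5.64)
= 1.1111 * 0.5973
KR-20 = 0.6637

0.6637
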